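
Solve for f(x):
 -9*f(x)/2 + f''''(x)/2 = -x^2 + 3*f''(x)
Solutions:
 f(x) = C1*exp(-sqrt(3)*x*sqrt(1 + sqrt(2))) + C2*exp(sqrt(3)*x*sqrt(1 + sqrt(2))) + C3*sin(sqrt(3)*x*sqrt(-1 + sqrt(2))) + C4*cos(sqrt(3)*x*sqrt(-1 + sqrt(2))) + 2*x^2/9 - 8/27


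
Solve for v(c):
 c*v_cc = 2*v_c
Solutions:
 v(c) = C1 + C2*c^3


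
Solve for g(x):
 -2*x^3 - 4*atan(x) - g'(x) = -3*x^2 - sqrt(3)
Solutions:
 g(x) = C1 - x^4/2 + x^3 - 4*x*atan(x) + sqrt(3)*x + 2*log(x^2 + 1)


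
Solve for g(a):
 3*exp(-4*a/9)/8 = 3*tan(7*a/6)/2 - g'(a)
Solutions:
 g(a) = C1 + 9*log(tan(7*a/6)^2 + 1)/14 + 27*exp(-4*a/9)/32


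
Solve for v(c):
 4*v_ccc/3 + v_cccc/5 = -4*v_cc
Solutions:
 v(c) = C1 + C2*c + (C3*sin(4*sqrt(5)*c/3) + C4*cos(4*sqrt(5)*c/3))*exp(-10*c/3)


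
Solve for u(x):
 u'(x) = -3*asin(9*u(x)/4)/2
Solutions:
 Integral(1/asin(9*_y/4), (_y, u(x))) = C1 - 3*x/2


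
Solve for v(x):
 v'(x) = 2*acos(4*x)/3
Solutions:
 v(x) = C1 + 2*x*acos(4*x)/3 - sqrt(1 - 16*x^2)/6


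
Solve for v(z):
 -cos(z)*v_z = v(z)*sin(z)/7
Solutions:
 v(z) = C1*cos(z)^(1/7)


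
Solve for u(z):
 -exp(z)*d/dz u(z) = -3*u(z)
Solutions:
 u(z) = C1*exp(-3*exp(-z))


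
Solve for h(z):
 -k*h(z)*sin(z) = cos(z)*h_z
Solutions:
 h(z) = C1*exp(k*log(cos(z)))


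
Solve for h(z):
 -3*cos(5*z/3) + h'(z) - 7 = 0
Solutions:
 h(z) = C1 + 7*z + 9*sin(5*z/3)/5


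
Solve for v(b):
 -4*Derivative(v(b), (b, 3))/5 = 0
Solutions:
 v(b) = C1 + C2*b + C3*b^2


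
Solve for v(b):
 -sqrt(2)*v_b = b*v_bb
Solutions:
 v(b) = C1 + C2*b^(1 - sqrt(2))


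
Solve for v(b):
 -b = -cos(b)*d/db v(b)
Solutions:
 v(b) = C1 + Integral(b/cos(b), b)


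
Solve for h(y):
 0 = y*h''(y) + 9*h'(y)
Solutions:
 h(y) = C1 + C2/y^8


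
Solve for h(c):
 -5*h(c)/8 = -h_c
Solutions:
 h(c) = C1*exp(5*c/8)


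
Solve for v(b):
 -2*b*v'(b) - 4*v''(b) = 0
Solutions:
 v(b) = C1 + C2*erf(b/2)


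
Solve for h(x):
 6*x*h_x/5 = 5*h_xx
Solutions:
 h(x) = C1 + C2*erfi(sqrt(3)*x/5)


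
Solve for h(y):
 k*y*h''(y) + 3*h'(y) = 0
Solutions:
 h(y) = C1 + y^(((re(k) - 3)*re(k) + im(k)^2)/(re(k)^2 + im(k)^2))*(C2*sin(3*log(y)*Abs(im(k))/(re(k)^2 + im(k)^2)) + C3*cos(3*log(y)*im(k)/(re(k)^2 + im(k)^2)))


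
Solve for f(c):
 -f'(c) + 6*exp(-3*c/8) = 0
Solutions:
 f(c) = C1 - 16*exp(-3*c/8)


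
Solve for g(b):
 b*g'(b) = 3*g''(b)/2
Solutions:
 g(b) = C1 + C2*erfi(sqrt(3)*b/3)


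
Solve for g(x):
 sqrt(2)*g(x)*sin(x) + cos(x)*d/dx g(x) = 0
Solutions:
 g(x) = C1*cos(x)^(sqrt(2))


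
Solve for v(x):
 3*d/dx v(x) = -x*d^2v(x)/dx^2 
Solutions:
 v(x) = C1 + C2/x^2


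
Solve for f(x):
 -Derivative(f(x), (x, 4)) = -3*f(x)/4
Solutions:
 f(x) = C1*exp(-sqrt(2)*3^(1/4)*x/2) + C2*exp(sqrt(2)*3^(1/4)*x/2) + C3*sin(sqrt(2)*3^(1/4)*x/2) + C4*cos(sqrt(2)*3^(1/4)*x/2)


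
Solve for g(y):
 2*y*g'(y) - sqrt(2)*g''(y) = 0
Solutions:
 g(y) = C1 + C2*erfi(2^(3/4)*y/2)


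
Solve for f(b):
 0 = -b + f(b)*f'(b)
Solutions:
 f(b) = -sqrt(C1 + b^2)
 f(b) = sqrt(C1 + b^2)


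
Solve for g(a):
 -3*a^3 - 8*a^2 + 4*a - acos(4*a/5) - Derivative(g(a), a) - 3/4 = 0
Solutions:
 g(a) = C1 - 3*a^4/4 - 8*a^3/3 + 2*a^2 - a*acos(4*a/5) - 3*a/4 + sqrt(25 - 16*a^2)/4


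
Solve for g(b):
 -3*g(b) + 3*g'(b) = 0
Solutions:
 g(b) = C1*exp(b)


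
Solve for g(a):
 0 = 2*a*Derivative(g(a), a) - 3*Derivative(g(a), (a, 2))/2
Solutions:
 g(a) = C1 + C2*erfi(sqrt(6)*a/3)


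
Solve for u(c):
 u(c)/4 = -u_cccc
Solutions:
 u(c) = (C1*sin(c/2) + C2*cos(c/2))*exp(-c/2) + (C3*sin(c/2) + C4*cos(c/2))*exp(c/2)


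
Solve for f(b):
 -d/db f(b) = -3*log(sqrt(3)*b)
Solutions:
 f(b) = C1 + 3*b*log(b) - 3*b + 3*b*log(3)/2


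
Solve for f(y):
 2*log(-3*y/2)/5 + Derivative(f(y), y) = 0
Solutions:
 f(y) = C1 - 2*y*log(-y)/5 + 2*y*(-log(3) + log(2) + 1)/5


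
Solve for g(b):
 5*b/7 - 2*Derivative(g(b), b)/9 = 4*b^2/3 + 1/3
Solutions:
 g(b) = C1 - 2*b^3 + 45*b^2/28 - 3*b/2


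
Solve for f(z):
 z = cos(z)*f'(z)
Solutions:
 f(z) = C1 + Integral(z/cos(z), z)


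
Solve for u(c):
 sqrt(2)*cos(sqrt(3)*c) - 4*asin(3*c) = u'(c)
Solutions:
 u(c) = C1 - 4*c*asin(3*c) - 4*sqrt(1 - 9*c^2)/3 + sqrt(6)*sin(sqrt(3)*c)/3


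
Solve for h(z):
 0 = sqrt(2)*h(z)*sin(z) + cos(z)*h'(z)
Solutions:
 h(z) = C1*cos(z)^(sqrt(2))


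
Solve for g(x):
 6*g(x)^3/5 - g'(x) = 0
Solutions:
 g(x) = -sqrt(10)*sqrt(-1/(C1 + 6*x))/2
 g(x) = sqrt(10)*sqrt(-1/(C1 + 6*x))/2


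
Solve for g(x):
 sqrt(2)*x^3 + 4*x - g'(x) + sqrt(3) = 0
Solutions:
 g(x) = C1 + sqrt(2)*x^4/4 + 2*x^2 + sqrt(3)*x


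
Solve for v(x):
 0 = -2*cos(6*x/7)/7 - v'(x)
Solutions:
 v(x) = C1 - sin(6*x/7)/3


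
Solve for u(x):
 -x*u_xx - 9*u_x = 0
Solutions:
 u(x) = C1 + C2/x^8


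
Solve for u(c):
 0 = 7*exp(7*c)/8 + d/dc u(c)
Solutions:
 u(c) = C1 - exp(7*c)/8


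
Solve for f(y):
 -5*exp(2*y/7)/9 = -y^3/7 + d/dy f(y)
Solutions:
 f(y) = C1 + y^4/28 - 35*exp(2*y/7)/18


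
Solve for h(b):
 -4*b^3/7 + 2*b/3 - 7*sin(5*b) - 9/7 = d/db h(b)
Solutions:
 h(b) = C1 - b^4/7 + b^2/3 - 9*b/7 + 7*cos(5*b)/5


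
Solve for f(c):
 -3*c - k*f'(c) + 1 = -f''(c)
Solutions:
 f(c) = C1 + C2*exp(c*k) - 3*c^2/(2*k) + c/k - 3*c/k^2


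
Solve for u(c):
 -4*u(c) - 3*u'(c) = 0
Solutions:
 u(c) = C1*exp(-4*c/3)


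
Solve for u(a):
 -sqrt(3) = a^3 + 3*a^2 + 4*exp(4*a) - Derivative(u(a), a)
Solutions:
 u(a) = C1 + a^4/4 + a^3 + sqrt(3)*a + exp(4*a)


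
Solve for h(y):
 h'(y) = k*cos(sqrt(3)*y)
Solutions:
 h(y) = C1 + sqrt(3)*k*sin(sqrt(3)*y)/3


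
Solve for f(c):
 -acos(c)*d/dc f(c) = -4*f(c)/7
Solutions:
 f(c) = C1*exp(4*Integral(1/acos(c), c)/7)


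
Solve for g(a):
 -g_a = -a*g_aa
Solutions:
 g(a) = C1 + C2*a^2


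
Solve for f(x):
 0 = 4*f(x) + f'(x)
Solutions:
 f(x) = C1*exp(-4*x)


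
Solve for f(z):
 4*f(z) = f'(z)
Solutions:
 f(z) = C1*exp(4*z)


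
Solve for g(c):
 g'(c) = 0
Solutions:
 g(c) = C1


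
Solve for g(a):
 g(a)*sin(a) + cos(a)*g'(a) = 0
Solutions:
 g(a) = C1*cos(a)


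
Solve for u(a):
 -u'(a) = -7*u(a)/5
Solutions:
 u(a) = C1*exp(7*a/5)


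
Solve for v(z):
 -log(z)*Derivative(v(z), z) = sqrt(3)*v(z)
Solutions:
 v(z) = C1*exp(-sqrt(3)*li(z))


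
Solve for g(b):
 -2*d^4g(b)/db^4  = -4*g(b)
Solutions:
 g(b) = C1*exp(-2^(1/4)*b) + C2*exp(2^(1/4)*b) + C3*sin(2^(1/4)*b) + C4*cos(2^(1/4)*b)


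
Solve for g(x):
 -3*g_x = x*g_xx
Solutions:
 g(x) = C1 + C2/x^2


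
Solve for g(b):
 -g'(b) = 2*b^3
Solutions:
 g(b) = C1 - b^4/2


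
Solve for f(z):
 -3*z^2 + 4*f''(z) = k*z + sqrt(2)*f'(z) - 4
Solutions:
 f(z) = C1 + C2*exp(sqrt(2)*z/4) - sqrt(2)*k*z^2/4 - 2*k*z - sqrt(2)*z^3/2 - 6*z^2 - 22*sqrt(2)*z


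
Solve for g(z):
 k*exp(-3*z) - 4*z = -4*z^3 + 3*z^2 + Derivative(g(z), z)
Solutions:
 g(z) = C1 - k*exp(-3*z)/3 + z^4 - z^3 - 2*z^2


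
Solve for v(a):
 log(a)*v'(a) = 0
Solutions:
 v(a) = C1


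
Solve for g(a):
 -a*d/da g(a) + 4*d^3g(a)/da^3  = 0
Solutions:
 g(a) = C1 + Integral(C2*airyai(2^(1/3)*a/2) + C3*airybi(2^(1/3)*a/2), a)


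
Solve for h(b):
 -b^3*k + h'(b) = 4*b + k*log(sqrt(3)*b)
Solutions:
 h(b) = C1 + b^4*k/4 + 2*b^2 + b*k*log(b) - b*k + b*k*log(3)/2


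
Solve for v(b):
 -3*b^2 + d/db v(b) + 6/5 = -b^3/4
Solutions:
 v(b) = C1 - b^4/16 + b^3 - 6*b/5


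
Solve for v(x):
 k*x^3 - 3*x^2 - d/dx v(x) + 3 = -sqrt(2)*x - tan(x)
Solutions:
 v(x) = C1 + k*x^4/4 - x^3 + sqrt(2)*x^2/2 + 3*x - log(cos(x))


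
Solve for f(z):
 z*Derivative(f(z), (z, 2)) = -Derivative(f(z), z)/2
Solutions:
 f(z) = C1 + C2*sqrt(z)


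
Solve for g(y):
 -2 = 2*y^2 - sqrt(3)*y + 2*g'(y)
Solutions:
 g(y) = C1 - y^3/3 + sqrt(3)*y^2/4 - y


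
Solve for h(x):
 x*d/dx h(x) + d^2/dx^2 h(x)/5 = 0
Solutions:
 h(x) = C1 + C2*erf(sqrt(10)*x/2)


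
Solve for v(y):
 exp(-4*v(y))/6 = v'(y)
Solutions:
 v(y) = log(-I*(C1 + 2*y/3)^(1/4))
 v(y) = log(I*(C1 + 2*y/3)^(1/4))
 v(y) = log(-(C1 + 2*y/3)^(1/4))
 v(y) = log(C1 + 2*y/3)/4


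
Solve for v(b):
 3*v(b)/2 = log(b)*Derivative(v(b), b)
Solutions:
 v(b) = C1*exp(3*li(b)/2)


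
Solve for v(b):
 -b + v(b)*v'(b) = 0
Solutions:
 v(b) = -sqrt(C1 + b^2)
 v(b) = sqrt(C1 + b^2)


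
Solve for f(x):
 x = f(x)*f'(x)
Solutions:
 f(x) = -sqrt(C1 + x^2)
 f(x) = sqrt(C1 + x^2)


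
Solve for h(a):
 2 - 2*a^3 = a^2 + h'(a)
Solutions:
 h(a) = C1 - a^4/2 - a^3/3 + 2*a


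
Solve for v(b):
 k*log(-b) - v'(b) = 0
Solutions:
 v(b) = C1 + b*k*log(-b) - b*k


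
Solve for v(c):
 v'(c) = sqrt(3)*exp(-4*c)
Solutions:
 v(c) = C1 - sqrt(3)*exp(-4*c)/4


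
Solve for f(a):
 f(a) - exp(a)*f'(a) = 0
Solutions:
 f(a) = C1*exp(-exp(-a))


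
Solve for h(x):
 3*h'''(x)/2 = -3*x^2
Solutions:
 h(x) = C1 + C2*x + C3*x^2 - x^5/30


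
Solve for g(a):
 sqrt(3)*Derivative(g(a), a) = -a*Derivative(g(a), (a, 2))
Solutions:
 g(a) = C1 + C2*a^(1 - sqrt(3))


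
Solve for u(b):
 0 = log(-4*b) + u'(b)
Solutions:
 u(b) = C1 - b*log(-b) + b*(1 - 2*log(2))


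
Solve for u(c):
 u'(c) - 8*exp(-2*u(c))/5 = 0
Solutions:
 u(c) = log(-sqrt(C1 + 80*c)) - log(5)
 u(c) = log(C1 + 80*c)/2 - log(5)


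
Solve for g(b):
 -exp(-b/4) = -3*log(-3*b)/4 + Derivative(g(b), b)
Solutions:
 g(b) = C1 + 3*b*log(-b)/4 + 3*b*(-1 + log(3))/4 + 4*exp(-b/4)


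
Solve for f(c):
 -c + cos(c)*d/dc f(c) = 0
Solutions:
 f(c) = C1 + Integral(c/cos(c), c)


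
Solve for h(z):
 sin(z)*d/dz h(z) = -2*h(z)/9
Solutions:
 h(z) = C1*(cos(z) + 1)^(1/9)/(cos(z) - 1)^(1/9)


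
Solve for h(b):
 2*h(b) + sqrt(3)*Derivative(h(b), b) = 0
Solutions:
 h(b) = C1*exp(-2*sqrt(3)*b/3)


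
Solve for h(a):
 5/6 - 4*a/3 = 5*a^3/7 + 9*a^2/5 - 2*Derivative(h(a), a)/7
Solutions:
 h(a) = C1 + 5*a^4/8 + 21*a^3/10 + 7*a^2/3 - 35*a/12


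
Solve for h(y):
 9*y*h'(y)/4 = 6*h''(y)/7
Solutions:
 h(y) = C1 + C2*erfi(sqrt(21)*y/4)


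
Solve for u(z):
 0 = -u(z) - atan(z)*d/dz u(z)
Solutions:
 u(z) = C1*exp(-Integral(1/atan(z), z))


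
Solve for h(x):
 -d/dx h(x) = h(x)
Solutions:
 h(x) = C1*exp(-x)


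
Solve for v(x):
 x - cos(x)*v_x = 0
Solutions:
 v(x) = C1 + Integral(x/cos(x), x)


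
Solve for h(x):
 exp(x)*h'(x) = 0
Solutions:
 h(x) = C1


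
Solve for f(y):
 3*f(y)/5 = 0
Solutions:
 f(y) = 0


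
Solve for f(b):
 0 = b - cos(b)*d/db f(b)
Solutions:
 f(b) = C1 + Integral(b/cos(b), b)


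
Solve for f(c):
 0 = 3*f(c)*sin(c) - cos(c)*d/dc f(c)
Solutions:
 f(c) = C1/cos(c)^3


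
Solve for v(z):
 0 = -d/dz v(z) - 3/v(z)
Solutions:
 v(z) = -sqrt(C1 - 6*z)
 v(z) = sqrt(C1 - 6*z)


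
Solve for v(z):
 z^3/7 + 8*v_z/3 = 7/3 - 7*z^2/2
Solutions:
 v(z) = C1 - 3*z^4/224 - 7*z^3/16 + 7*z/8


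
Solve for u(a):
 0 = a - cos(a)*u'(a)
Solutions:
 u(a) = C1 + Integral(a/cos(a), a)


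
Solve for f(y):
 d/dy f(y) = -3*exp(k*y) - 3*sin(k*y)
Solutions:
 f(y) = C1 - 3*exp(k*y)/k + 3*cos(k*y)/k


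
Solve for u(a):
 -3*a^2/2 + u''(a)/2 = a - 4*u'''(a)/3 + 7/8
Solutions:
 u(a) = C1 + C2*a + C3*exp(-3*a/8) + a^4/4 - 7*a^3/3 + 469*a^2/24


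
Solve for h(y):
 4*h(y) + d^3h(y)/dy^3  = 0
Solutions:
 h(y) = C3*exp(-2^(2/3)*y) + (C1*sin(2^(2/3)*sqrt(3)*y/2) + C2*cos(2^(2/3)*sqrt(3)*y/2))*exp(2^(2/3)*y/2)


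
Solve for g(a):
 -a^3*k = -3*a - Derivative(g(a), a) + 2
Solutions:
 g(a) = C1 + a^4*k/4 - 3*a^2/2 + 2*a


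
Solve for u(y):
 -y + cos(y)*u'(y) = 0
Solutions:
 u(y) = C1 + Integral(y/cos(y), y)


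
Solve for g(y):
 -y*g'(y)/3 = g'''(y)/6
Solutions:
 g(y) = C1 + Integral(C2*airyai(-2^(1/3)*y) + C3*airybi(-2^(1/3)*y), y)


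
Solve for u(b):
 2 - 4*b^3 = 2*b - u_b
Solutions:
 u(b) = C1 + b^4 + b^2 - 2*b


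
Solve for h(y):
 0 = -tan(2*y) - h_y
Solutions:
 h(y) = C1 + log(cos(2*y))/2


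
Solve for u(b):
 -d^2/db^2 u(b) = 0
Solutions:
 u(b) = C1 + C2*b


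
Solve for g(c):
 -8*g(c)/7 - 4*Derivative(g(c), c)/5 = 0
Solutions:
 g(c) = C1*exp(-10*c/7)


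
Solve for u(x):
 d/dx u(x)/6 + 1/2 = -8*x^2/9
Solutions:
 u(x) = C1 - 16*x^3/9 - 3*x


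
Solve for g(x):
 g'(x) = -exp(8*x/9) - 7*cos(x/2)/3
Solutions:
 g(x) = C1 - 9*exp(8*x/9)/8 - 14*sin(x/2)/3


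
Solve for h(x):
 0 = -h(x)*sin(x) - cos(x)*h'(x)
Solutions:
 h(x) = C1*cos(x)


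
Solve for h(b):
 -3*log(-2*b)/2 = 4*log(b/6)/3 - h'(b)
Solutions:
 h(b) = C1 + 17*b*log(b)/6 + b*(-17 - 8*log(6) + 9*log(2) + 9*I*pi)/6


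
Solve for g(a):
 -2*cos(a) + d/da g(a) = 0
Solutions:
 g(a) = C1 + 2*sin(a)


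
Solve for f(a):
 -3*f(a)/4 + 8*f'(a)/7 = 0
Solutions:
 f(a) = C1*exp(21*a/32)


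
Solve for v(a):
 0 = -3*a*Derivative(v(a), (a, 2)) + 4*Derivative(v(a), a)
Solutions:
 v(a) = C1 + C2*a^(7/3)


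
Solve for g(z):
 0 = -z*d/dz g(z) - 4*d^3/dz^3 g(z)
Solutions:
 g(z) = C1 + Integral(C2*airyai(-2^(1/3)*z/2) + C3*airybi(-2^(1/3)*z/2), z)


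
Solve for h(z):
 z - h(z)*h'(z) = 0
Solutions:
 h(z) = -sqrt(C1 + z^2)
 h(z) = sqrt(C1 + z^2)


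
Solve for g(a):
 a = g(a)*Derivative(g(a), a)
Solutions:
 g(a) = -sqrt(C1 + a^2)
 g(a) = sqrt(C1 + a^2)


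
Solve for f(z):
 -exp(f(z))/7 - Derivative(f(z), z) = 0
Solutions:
 f(z) = log(1/(C1 + z)) + log(7)


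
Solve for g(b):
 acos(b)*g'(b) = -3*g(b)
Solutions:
 g(b) = C1*exp(-3*Integral(1/acos(b), b))


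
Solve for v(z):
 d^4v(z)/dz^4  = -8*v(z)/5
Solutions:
 v(z) = (C1*sin(2^(1/4)*5^(3/4)*z/5) + C2*cos(2^(1/4)*5^(3/4)*z/5))*exp(-2^(1/4)*5^(3/4)*z/5) + (C3*sin(2^(1/4)*5^(3/4)*z/5) + C4*cos(2^(1/4)*5^(3/4)*z/5))*exp(2^(1/4)*5^(3/4)*z/5)


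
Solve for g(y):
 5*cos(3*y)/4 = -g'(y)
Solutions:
 g(y) = C1 - 5*sin(3*y)/12


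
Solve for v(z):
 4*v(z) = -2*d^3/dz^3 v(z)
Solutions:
 v(z) = C3*exp(-2^(1/3)*z) + (C1*sin(2^(1/3)*sqrt(3)*z/2) + C2*cos(2^(1/3)*sqrt(3)*z/2))*exp(2^(1/3)*z/2)


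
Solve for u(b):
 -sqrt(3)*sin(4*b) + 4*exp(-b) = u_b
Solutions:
 u(b) = C1 + sqrt(3)*cos(4*b)/4 - 4*exp(-b)


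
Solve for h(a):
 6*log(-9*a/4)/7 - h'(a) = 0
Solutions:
 h(a) = C1 + 6*a*log(-a)/7 + 6*a*(-2*log(2) - 1 + 2*log(3))/7


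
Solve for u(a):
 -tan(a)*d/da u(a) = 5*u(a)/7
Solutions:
 u(a) = C1/sin(a)^(5/7)


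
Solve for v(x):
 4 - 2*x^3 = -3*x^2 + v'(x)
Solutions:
 v(x) = C1 - x^4/2 + x^3 + 4*x


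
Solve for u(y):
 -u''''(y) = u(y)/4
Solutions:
 u(y) = (C1*sin(y/2) + C2*cos(y/2))*exp(-y/2) + (C3*sin(y/2) + C4*cos(y/2))*exp(y/2)


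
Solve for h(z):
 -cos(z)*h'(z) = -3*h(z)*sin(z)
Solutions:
 h(z) = C1/cos(z)^3


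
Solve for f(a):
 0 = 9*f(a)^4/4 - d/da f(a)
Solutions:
 f(a) = 2^(2/3)*(-1/(C1 + 27*a))^(1/3)
 f(a) = (-1/(C1 + 9*a))^(1/3)*(-6^(2/3) - 3*2^(2/3)*3^(1/6)*I)/6
 f(a) = (-1/(C1 + 9*a))^(1/3)*(-6^(2/3) + 3*2^(2/3)*3^(1/6)*I)/6


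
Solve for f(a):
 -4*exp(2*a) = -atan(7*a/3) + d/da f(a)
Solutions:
 f(a) = C1 + a*atan(7*a/3) - 2*exp(2*a) - 3*log(49*a^2 + 9)/14


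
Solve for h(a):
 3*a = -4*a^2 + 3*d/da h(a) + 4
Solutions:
 h(a) = C1 + 4*a^3/9 + a^2/2 - 4*a/3


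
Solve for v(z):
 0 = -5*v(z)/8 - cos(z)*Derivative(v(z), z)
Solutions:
 v(z) = C1*(sin(z) - 1)^(5/16)/(sin(z) + 1)^(5/16)


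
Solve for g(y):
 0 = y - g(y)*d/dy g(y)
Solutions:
 g(y) = -sqrt(C1 + y^2)
 g(y) = sqrt(C1 + y^2)


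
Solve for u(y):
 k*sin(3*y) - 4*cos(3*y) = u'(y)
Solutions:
 u(y) = C1 - k*cos(3*y)/3 - 4*sin(3*y)/3


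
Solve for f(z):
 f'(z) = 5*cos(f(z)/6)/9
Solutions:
 -5*z/9 - 3*log(sin(f(z)/6) - 1) + 3*log(sin(f(z)/6) + 1) = C1


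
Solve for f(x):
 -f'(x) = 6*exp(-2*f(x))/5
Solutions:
 f(x) = log(-sqrt(C1 - 60*x)) - log(5)
 f(x) = log(C1 - 60*x)/2 - log(5)


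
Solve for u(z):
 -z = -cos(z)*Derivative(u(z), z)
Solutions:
 u(z) = C1 + Integral(z/cos(z), z)


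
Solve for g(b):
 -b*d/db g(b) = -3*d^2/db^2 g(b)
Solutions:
 g(b) = C1 + C2*erfi(sqrt(6)*b/6)


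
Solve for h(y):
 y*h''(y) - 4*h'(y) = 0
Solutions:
 h(y) = C1 + C2*y^5


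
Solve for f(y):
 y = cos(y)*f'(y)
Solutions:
 f(y) = C1 + Integral(y/cos(y), y)


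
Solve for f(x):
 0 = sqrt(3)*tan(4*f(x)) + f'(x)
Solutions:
 f(x) = -asin(C1*exp(-4*sqrt(3)*x))/4 + pi/4
 f(x) = asin(C1*exp(-4*sqrt(3)*x))/4


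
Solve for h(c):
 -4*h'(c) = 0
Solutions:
 h(c) = C1


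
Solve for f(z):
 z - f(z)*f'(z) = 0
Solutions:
 f(z) = -sqrt(C1 + z^2)
 f(z) = sqrt(C1 + z^2)


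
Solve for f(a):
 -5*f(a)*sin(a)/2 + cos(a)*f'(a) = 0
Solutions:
 f(a) = C1/cos(a)^(5/2)


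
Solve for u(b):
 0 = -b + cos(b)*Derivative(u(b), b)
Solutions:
 u(b) = C1 + Integral(b/cos(b), b)


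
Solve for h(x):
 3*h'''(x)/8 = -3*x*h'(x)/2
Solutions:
 h(x) = C1 + Integral(C2*airyai(-2^(2/3)*x) + C3*airybi(-2^(2/3)*x), x)


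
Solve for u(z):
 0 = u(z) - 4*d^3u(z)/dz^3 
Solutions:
 u(z) = C3*exp(2^(1/3)*z/2) + (C1*sin(2^(1/3)*sqrt(3)*z/4) + C2*cos(2^(1/3)*sqrt(3)*z/4))*exp(-2^(1/3)*z/4)


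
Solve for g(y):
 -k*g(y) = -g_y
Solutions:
 g(y) = C1*exp(k*y)


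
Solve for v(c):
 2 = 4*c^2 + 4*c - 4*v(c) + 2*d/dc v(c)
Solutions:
 v(c) = C1*exp(2*c) + c^2 + 2*c + 1/2


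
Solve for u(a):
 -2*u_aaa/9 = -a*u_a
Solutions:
 u(a) = C1 + Integral(C2*airyai(6^(2/3)*a/2) + C3*airybi(6^(2/3)*a/2), a)


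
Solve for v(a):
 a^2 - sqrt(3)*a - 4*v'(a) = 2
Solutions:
 v(a) = C1 + a^3/12 - sqrt(3)*a^2/8 - a/2


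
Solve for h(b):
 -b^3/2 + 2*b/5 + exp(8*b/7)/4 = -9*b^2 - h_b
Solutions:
 h(b) = C1 + b^4/8 - 3*b^3 - b^2/5 - 7*exp(8*b/7)/32


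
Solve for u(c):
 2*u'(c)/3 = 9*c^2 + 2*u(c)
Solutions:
 u(c) = C1*exp(3*c) - 9*c^2/2 - 3*c - 1


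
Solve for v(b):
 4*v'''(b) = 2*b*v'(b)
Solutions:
 v(b) = C1 + Integral(C2*airyai(2^(2/3)*b/2) + C3*airybi(2^(2/3)*b/2), b)


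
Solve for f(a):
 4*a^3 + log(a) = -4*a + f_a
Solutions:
 f(a) = C1 + a^4 + 2*a^2 + a*log(a) - a


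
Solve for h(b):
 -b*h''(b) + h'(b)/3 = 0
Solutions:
 h(b) = C1 + C2*b^(4/3)


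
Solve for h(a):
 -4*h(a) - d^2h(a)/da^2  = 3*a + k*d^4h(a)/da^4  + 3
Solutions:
 h(a) = C1*exp(-sqrt(2)*a*sqrt((-sqrt(1 - 16*k) - 1)/k)/2) + C2*exp(sqrt(2)*a*sqrt((-sqrt(1 - 16*k) - 1)/k)/2) + C3*exp(-sqrt(2)*a*sqrt((sqrt(1 - 16*k) - 1)/k)/2) + C4*exp(sqrt(2)*a*sqrt((sqrt(1 - 16*k) - 1)/k)/2) - 3*a/4 - 3/4


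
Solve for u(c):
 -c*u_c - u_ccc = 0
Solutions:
 u(c) = C1 + Integral(C2*airyai(-c) + C3*airybi(-c), c)


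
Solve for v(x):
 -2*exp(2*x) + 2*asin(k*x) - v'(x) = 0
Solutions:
 v(x) = C1 + 2*Piecewise((x*asin(k*x) + sqrt(-k^2*x^2 + 1)/k, Ne(k, 0)), (0, True)) - exp(2*x)


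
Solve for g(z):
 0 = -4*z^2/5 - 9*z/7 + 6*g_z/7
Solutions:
 g(z) = C1 + 14*z^3/45 + 3*z^2/4


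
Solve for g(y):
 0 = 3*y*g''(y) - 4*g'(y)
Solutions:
 g(y) = C1 + C2*y^(7/3)


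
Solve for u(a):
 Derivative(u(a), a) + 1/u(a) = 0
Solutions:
 u(a) = -sqrt(C1 - 2*a)
 u(a) = sqrt(C1 - 2*a)


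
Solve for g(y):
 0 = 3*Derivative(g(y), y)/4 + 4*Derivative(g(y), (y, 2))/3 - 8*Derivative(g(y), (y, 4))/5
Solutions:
 g(y) = C1 + C2*exp(-5^(1/3)*y*(8*5^(1/3)/(sqrt(4001) + 81)^(1/3) + (sqrt(4001) + 81)^(1/3))/24)*sin(sqrt(3)*5^(1/3)*y*(-(sqrt(4001) + 81)^(1/3) + 8*5^(1/3)/(sqrt(4001) + 81)^(1/3))/24) + C3*exp(-5^(1/3)*y*(8*5^(1/3)/(sqrt(4001) + 81)^(1/3) + (sqrt(4001) + 81)^(1/3))/24)*cos(sqrt(3)*5^(1/3)*y*(-(sqrt(4001) + 81)^(1/3) + 8*5^(1/3)/(sqrt(4001) + 81)^(1/3))/24) + C4*exp(5^(1/3)*y*(8*5^(1/3)/(sqrt(4001) + 81)^(1/3) + (sqrt(4001) + 81)^(1/3))/12)


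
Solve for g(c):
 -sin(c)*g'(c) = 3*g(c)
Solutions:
 g(c) = C1*(cos(c) + 1)^(3/2)/(cos(c) - 1)^(3/2)


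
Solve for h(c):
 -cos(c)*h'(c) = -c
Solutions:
 h(c) = C1 + Integral(c/cos(c), c)


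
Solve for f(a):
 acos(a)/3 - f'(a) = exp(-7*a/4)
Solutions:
 f(a) = C1 + a*acos(a)/3 - sqrt(1 - a^2)/3 + 4*exp(-7*a/4)/7


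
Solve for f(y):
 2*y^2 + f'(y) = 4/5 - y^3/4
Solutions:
 f(y) = C1 - y^4/16 - 2*y^3/3 + 4*y/5


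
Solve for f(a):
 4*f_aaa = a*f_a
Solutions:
 f(a) = C1 + Integral(C2*airyai(2^(1/3)*a/2) + C3*airybi(2^(1/3)*a/2), a)


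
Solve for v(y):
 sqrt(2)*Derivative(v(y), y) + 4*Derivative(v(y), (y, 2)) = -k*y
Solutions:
 v(y) = C1 + C2*exp(-sqrt(2)*y/4) - sqrt(2)*k*y^2/4 + 2*k*y


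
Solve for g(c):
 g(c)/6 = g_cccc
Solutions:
 g(c) = C1*exp(-6^(3/4)*c/6) + C2*exp(6^(3/4)*c/6) + C3*sin(6^(3/4)*c/6) + C4*cos(6^(3/4)*c/6)


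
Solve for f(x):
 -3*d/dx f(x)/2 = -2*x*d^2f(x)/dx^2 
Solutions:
 f(x) = C1 + C2*x^(7/4)


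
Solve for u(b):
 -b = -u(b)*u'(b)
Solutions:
 u(b) = -sqrt(C1 + b^2)
 u(b) = sqrt(C1 + b^2)


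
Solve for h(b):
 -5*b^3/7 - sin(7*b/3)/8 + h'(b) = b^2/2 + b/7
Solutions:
 h(b) = C1 + 5*b^4/28 + b^3/6 + b^2/14 - 3*cos(7*b/3)/56


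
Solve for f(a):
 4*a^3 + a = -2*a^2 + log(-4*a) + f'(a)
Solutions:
 f(a) = C1 + a^4 + 2*a^3/3 + a^2/2 - a*log(-a) + a*(1 - 2*log(2))


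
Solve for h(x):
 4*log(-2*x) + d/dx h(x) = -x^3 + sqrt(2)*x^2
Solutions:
 h(x) = C1 - x^4/4 + sqrt(2)*x^3/3 - 4*x*log(-x) + 4*x*(1 - log(2))


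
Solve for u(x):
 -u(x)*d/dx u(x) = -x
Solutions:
 u(x) = -sqrt(C1 + x^2)
 u(x) = sqrt(C1 + x^2)


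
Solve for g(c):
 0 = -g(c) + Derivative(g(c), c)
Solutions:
 g(c) = C1*exp(c)


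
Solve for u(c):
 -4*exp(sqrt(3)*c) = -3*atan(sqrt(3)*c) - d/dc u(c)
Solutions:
 u(c) = C1 - 3*c*atan(sqrt(3)*c) + 4*sqrt(3)*exp(sqrt(3)*c)/3 + sqrt(3)*log(3*c^2 + 1)/2


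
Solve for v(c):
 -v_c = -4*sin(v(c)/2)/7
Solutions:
 -4*c/7 + log(cos(v(c)/2) - 1) - log(cos(v(c)/2) + 1) = C1


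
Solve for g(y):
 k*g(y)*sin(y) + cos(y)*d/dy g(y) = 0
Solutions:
 g(y) = C1*exp(k*log(cos(y)))


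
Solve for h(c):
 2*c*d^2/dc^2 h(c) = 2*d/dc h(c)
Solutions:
 h(c) = C1 + C2*c^2


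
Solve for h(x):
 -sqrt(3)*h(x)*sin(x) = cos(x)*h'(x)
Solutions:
 h(x) = C1*cos(x)^(sqrt(3))


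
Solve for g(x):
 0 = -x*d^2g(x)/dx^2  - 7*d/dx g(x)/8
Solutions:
 g(x) = C1 + C2*x^(1/8)


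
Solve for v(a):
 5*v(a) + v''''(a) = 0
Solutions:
 v(a) = (C1*sin(sqrt(2)*5^(1/4)*a/2) + C2*cos(sqrt(2)*5^(1/4)*a/2))*exp(-sqrt(2)*5^(1/4)*a/2) + (C3*sin(sqrt(2)*5^(1/4)*a/2) + C4*cos(sqrt(2)*5^(1/4)*a/2))*exp(sqrt(2)*5^(1/4)*a/2)


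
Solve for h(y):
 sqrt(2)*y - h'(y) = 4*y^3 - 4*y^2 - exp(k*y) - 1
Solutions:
 h(y) = C1 - y^4 + 4*y^3/3 + sqrt(2)*y^2/2 + y + exp(k*y)/k


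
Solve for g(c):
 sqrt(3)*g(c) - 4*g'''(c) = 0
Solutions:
 g(c) = C3*exp(2^(1/3)*3^(1/6)*c/2) + (C1*sin(2^(1/3)*3^(2/3)*c/4) + C2*cos(2^(1/3)*3^(2/3)*c/4))*exp(-2^(1/3)*3^(1/6)*c/4)


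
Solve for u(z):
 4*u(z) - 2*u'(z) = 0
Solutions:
 u(z) = C1*exp(2*z)


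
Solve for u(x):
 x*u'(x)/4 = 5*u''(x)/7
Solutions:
 u(x) = C1 + C2*erfi(sqrt(70)*x/20)


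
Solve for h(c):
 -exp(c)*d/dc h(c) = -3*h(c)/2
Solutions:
 h(c) = C1*exp(-3*exp(-c)/2)


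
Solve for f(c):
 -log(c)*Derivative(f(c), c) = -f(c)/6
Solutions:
 f(c) = C1*exp(li(c)/6)


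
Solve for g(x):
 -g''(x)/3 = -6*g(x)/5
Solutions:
 g(x) = C1*exp(-3*sqrt(10)*x/5) + C2*exp(3*sqrt(10)*x/5)


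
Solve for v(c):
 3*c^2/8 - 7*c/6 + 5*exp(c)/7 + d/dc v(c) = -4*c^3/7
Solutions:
 v(c) = C1 - c^4/7 - c^3/8 + 7*c^2/12 - 5*exp(c)/7


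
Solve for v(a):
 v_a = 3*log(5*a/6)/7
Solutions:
 v(a) = C1 + 3*a*log(a)/7 - 3*a*log(6)/7 - 3*a/7 + 3*a*log(5)/7


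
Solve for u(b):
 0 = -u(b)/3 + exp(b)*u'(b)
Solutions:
 u(b) = C1*exp(-exp(-b)/3)


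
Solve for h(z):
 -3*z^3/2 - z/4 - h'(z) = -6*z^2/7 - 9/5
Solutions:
 h(z) = C1 - 3*z^4/8 + 2*z^3/7 - z^2/8 + 9*z/5


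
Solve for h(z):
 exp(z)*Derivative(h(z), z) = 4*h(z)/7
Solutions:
 h(z) = C1*exp(-4*exp(-z)/7)


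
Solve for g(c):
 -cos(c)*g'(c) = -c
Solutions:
 g(c) = C1 + Integral(c/cos(c), c)


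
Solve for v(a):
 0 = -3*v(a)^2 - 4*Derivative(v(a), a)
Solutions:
 v(a) = 4/(C1 + 3*a)


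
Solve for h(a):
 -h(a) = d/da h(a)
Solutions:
 h(a) = C1*exp(-a)


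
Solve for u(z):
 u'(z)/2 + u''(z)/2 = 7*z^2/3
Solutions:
 u(z) = C1 + C2*exp(-z) + 14*z^3/9 - 14*z^2/3 + 28*z/3


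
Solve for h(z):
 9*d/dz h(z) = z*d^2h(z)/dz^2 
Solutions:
 h(z) = C1 + C2*z^10


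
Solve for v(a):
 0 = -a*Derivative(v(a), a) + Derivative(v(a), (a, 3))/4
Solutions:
 v(a) = C1 + Integral(C2*airyai(2^(2/3)*a) + C3*airybi(2^(2/3)*a), a)


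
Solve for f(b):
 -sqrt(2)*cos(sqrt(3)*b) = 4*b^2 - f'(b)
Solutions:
 f(b) = C1 + 4*b^3/3 + sqrt(6)*sin(sqrt(3)*b)/3


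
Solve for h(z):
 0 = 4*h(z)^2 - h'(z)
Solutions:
 h(z) = -1/(C1 + 4*z)


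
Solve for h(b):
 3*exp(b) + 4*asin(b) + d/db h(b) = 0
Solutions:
 h(b) = C1 - 4*b*asin(b) - 4*sqrt(1 - b^2) - 3*exp(b)


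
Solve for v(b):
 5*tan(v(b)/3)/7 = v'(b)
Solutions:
 v(b) = -3*asin(C1*exp(5*b/21)) + 3*pi
 v(b) = 3*asin(C1*exp(5*b/21))


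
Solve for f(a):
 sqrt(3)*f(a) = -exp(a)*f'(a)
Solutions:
 f(a) = C1*exp(sqrt(3)*exp(-a))


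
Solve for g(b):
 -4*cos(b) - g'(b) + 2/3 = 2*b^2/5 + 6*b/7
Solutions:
 g(b) = C1 - 2*b^3/15 - 3*b^2/7 + 2*b/3 - 4*sin(b)


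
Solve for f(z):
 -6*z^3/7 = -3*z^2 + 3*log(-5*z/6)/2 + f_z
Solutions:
 f(z) = C1 - 3*z^4/14 + z^3 - 3*z*log(-z)/2 + z*(-2*log(5) + 3/2 + log(30)/2 + log(6))


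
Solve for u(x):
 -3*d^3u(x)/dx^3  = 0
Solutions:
 u(x) = C1 + C2*x + C3*x^2


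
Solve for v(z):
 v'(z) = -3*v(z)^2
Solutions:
 v(z) = 1/(C1 + 3*z)


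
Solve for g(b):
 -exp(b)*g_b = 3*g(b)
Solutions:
 g(b) = C1*exp(3*exp(-b))


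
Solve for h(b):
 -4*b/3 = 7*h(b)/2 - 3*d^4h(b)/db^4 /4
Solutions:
 h(b) = C1*exp(-14^(1/4)*3^(3/4)*b/3) + C2*exp(14^(1/4)*3^(3/4)*b/3) + C3*sin(14^(1/4)*3^(3/4)*b/3) + C4*cos(14^(1/4)*3^(3/4)*b/3) - 8*b/21


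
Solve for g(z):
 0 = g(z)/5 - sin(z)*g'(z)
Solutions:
 g(z) = C1*(cos(z) - 1)^(1/10)/(cos(z) + 1)^(1/10)


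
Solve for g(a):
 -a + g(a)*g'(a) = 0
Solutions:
 g(a) = -sqrt(C1 + a^2)
 g(a) = sqrt(C1 + a^2)


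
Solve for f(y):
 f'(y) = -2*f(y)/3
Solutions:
 f(y) = C1*exp(-2*y/3)


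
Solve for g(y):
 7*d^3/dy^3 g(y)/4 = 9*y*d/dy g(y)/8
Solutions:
 g(y) = C1 + Integral(C2*airyai(42^(2/3)*y/14) + C3*airybi(42^(2/3)*y/14), y)


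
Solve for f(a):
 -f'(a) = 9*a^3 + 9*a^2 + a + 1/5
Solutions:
 f(a) = C1 - 9*a^4/4 - 3*a^3 - a^2/2 - a/5


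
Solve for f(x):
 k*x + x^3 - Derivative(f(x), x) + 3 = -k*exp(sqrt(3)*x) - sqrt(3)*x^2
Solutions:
 f(x) = C1 + k*x^2/2 + sqrt(3)*k*exp(sqrt(3)*x)/3 + x^4/4 + sqrt(3)*x^3/3 + 3*x


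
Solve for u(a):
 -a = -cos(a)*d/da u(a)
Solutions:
 u(a) = C1 + Integral(a/cos(a), a)


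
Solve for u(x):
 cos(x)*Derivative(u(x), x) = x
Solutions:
 u(x) = C1 + Integral(x/cos(x), x)


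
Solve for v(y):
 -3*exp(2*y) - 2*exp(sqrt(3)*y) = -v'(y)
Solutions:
 v(y) = C1 + 3*exp(2*y)/2 + 2*sqrt(3)*exp(sqrt(3)*y)/3


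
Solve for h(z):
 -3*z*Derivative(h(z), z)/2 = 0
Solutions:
 h(z) = C1


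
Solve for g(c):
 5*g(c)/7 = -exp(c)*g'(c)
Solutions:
 g(c) = C1*exp(5*exp(-c)/7)


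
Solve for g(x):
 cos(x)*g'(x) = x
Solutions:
 g(x) = C1 + Integral(x/cos(x), x)


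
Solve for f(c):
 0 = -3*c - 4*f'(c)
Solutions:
 f(c) = C1 - 3*c^2/8


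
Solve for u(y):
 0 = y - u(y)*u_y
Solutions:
 u(y) = -sqrt(C1 + y^2)
 u(y) = sqrt(C1 + y^2)


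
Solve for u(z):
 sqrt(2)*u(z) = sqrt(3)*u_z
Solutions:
 u(z) = C1*exp(sqrt(6)*z/3)


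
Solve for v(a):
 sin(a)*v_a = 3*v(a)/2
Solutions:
 v(a) = C1*(cos(a) - 1)^(3/4)/(cos(a) + 1)^(3/4)


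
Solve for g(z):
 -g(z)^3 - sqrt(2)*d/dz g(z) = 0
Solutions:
 g(z) = -sqrt(-1/(C1 - sqrt(2)*z))
 g(z) = sqrt(-1/(C1 - sqrt(2)*z))


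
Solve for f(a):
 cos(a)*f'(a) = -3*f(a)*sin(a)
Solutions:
 f(a) = C1*cos(a)^3


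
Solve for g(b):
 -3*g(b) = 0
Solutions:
 g(b) = 0


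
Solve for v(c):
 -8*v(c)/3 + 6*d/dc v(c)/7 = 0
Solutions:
 v(c) = C1*exp(28*c/9)


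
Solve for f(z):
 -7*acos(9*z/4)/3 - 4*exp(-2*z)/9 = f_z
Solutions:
 f(z) = C1 - 7*z*acos(9*z/4)/3 + 7*sqrt(16 - 81*z^2)/27 + 2*exp(-2*z)/9


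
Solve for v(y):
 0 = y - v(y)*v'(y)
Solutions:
 v(y) = -sqrt(C1 + y^2)
 v(y) = sqrt(C1 + y^2)


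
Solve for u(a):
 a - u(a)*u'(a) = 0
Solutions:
 u(a) = -sqrt(C1 + a^2)
 u(a) = sqrt(C1 + a^2)


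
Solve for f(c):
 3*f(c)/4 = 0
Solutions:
 f(c) = 0


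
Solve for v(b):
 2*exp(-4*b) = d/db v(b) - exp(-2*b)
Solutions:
 v(b) = C1 - exp(-2*b)/2 - exp(-4*b)/2


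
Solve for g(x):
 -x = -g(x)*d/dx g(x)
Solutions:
 g(x) = -sqrt(C1 + x^2)
 g(x) = sqrt(C1 + x^2)


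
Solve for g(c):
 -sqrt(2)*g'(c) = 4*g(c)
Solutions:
 g(c) = C1*exp(-2*sqrt(2)*c)


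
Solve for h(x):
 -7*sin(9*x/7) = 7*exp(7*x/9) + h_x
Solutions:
 h(x) = C1 - 9*exp(7*x/9) + 49*cos(9*x/7)/9


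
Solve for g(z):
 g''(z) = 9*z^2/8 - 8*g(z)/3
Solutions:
 g(z) = C1*sin(2*sqrt(6)*z/3) + C2*cos(2*sqrt(6)*z/3) + 27*z^2/64 - 81/256


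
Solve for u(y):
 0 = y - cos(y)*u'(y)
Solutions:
 u(y) = C1 + Integral(y/cos(y), y)


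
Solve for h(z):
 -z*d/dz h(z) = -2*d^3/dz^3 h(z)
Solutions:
 h(z) = C1 + Integral(C2*airyai(2^(2/3)*z/2) + C3*airybi(2^(2/3)*z/2), z)


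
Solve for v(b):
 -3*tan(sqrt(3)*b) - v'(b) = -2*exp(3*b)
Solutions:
 v(b) = C1 + 2*exp(3*b)/3 + sqrt(3)*log(cos(sqrt(3)*b))


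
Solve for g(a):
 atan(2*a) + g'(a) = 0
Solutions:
 g(a) = C1 - a*atan(2*a) + log(4*a^2 + 1)/4


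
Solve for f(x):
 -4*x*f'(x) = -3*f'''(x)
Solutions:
 f(x) = C1 + Integral(C2*airyai(6^(2/3)*x/3) + C3*airybi(6^(2/3)*x/3), x)


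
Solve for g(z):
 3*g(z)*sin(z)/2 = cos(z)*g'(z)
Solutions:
 g(z) = C1/cos(z)^(3/2)


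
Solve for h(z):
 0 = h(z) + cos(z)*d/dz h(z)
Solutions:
 h(z) = C1*sqrt(sin(z) - 1)/sqrt(sin(z) + 1)


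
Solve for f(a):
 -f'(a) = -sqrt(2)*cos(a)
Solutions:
 f(a) = C1 + sqrt(2)*sin(a)


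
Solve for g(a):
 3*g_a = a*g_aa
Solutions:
 g(a) = C1 + C2*a^4


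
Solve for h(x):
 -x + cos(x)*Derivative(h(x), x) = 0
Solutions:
 h(x) = C1 + Integral(x/cos(x), x)


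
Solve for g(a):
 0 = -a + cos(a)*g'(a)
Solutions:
 g(a) = C1 + Integral(a/cos(a), a)


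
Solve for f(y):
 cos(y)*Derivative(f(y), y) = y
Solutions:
 f(y) = C1 + Integral(y/cos(y), y)


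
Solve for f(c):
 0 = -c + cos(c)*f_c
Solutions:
 f(c) = C1 + Integral(c/cos(c), c)


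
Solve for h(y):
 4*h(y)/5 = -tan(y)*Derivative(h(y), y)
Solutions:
 h(y) = C1/sin(y)^(4/5)


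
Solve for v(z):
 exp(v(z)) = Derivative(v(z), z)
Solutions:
 v(z) = log(-1/(C1 + z))


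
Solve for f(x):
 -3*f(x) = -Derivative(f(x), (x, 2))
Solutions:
 f(x) = C1*exp(-sqrt(3)*x) + C2*exp(sqrt(3)*x)


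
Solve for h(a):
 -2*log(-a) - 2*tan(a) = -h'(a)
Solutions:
 h(a) = C1 + 2*a*log(-a) - 2*a - 2*log(cos(a))


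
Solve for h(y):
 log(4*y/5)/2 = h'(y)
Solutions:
 h(y) = C1 + y*log(y)/2 - y*log(5)/2 - y/2 + y*log(2)


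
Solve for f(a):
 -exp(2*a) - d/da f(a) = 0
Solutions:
 f(a) = C1 - exp(2*a)/2


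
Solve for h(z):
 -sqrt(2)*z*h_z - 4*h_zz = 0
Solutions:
 h(z) = C1 + C2*erf(2^(3/4)*z/4)


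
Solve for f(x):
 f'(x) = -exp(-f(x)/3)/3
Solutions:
 f(x) = 3*log(C1 - x/9)


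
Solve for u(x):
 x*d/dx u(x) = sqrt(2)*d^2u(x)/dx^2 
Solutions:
 u(x) = C1 + C2*erfi(2^(1/4)*x/2)


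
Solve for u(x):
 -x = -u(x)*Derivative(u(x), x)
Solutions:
 u(x) = -sqrt(C1 + x^2)
 u(x) = sqrt(C1 + x^2)


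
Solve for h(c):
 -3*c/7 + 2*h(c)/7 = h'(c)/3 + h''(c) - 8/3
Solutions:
 h(c) = C1*exp(c*(-7 + sqrt(553))/42) + C2*exp(-c*(7 + sqrt(553))/42) + 3*c/2 - 91/12


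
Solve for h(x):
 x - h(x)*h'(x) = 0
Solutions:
 h(x) = -sqrt(C1 + x^2)
 h(x) = sqrt(C1 + x^2)


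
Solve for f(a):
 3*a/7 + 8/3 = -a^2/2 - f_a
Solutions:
 f(a) = C1 - a^3/6 - 3*a^2/14 - 8*a/3


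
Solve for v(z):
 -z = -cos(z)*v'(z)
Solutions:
 v(z) = C1 + Integral(z/cos(z), z)


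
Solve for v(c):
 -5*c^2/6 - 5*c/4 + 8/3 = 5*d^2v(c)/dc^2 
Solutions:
 v(c) = C1 + C2*c - c^4/72 - c^3/24 + 4*c^2/15


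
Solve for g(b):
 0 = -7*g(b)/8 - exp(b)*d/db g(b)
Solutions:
 g(b) = C1*exp(7*exp(-b)/8)


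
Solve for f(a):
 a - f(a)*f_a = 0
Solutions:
 f(a) = -sqrt(C1 + a^2)
 f(a) = sqrt(C1 + a^2)


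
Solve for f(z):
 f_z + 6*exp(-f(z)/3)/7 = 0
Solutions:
 f(z) = 3*log(C1 - 2*z/7)


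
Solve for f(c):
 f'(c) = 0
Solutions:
 f(c) = C1


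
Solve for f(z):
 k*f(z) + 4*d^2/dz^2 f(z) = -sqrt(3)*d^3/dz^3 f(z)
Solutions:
 f(z) = C1*exp(z*(2^(2/3)*sqrt(3)*(81*k + sqrt((81*k + 128)^2 - 16384) + 128)^(1/3) - 3*2^(2/3)*I*(81*k + sqrt((81*k + 128)^2 - 16384) + 128)^(1/3) - 16*sqrt(3) - 384*2^(1/3)/((-sqrt(3) + 3*I)*(81*k + sqrt((81*k + 128)^2 - 16384) + 128)^(1/3)))/36) + C2*exp(z*(2^(2/3)*sqrt(3)*(81*k + sqrt((81*k + 128)^2 - 16384) + 128)^(1/3) + 3*2^(2/3)*I*(81*k + sqrt((81*k + 128)^2 - 16384) + 128)^(1/3) - 16*sqrt(3) + 384*2^(1/3)/((sqrt(3) + 3*I)*(81*k + sqrt((81*k + 128)^2 - 16384) + 128)^(1/3)))/36) + C3*exp(-sqrt(3)*z*(2^(2/3)*(81*k + sqrt((81*k + 128)^2 - 16384) + 128)^(1/3) + 8 + 32*2^(1/3)/(81*k + sqrt((81*k + 128)^2 - 16384) + 128)^(1/3))/18)


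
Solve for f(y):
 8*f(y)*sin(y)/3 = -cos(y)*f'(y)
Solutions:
 f(y) = C1*cos(y)^(8/3)


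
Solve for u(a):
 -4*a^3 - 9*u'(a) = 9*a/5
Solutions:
 u(a) = C1 - a^4/9 - a^2/10


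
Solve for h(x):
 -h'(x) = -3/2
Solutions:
 h(x) = C1 + 3*x/2


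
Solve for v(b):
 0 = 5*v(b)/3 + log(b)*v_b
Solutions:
 v(b) = C1*exp(-5*li(b)/3)


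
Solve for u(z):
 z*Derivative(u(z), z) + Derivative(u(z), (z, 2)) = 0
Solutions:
 u(z) = C1 + C2*erf(sqrt(2)*z/2)


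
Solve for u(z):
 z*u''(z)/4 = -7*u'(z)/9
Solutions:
 u(z) = C1 + C2/z^(19/9)


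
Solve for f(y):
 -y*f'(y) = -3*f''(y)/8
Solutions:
 f(y) = C1 + C2*erfi(2*sqrt(3)*y/3)


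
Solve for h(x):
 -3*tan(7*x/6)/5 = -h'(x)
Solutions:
 h(x) = C1 - 18*log(cos(7*x/6))/35


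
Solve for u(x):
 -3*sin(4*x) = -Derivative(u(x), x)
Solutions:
 u(x) = C1 - 3*cos(4*x)/4


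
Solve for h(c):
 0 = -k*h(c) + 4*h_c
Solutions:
 h(c) = C1*exp(c*k/4)


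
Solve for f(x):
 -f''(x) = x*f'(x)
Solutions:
 f(x) = C1 + C2*erf(sqrt(2)*x/2)


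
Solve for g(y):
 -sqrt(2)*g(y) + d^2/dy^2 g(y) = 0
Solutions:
 g(y) = C1*exp(-2^(1/4)*y) + C2*exp(2^(1/4)*y)


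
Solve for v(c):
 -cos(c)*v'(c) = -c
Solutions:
 v(c) = C1 + Integral(c/cos(c), c)


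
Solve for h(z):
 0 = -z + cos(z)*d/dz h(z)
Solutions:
 h(z) = C1 + Integral(z/cos(z), z)


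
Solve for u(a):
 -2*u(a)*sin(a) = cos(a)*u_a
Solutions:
 u(a) = C1*cos(a)^2


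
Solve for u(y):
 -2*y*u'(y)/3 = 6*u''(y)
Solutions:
 u(y) = C1 + C2*erf(sqrt(2)*y/6)


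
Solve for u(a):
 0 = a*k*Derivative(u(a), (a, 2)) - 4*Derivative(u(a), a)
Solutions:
 u(a) = C1 + a^(((re(k) + 4)*re(k) + im(k)^2)/(re(k)^2 + im(k)^2))*(C2*sin(4*log(a)*Abs(im(k))/(re(k)^2 + im(k)^2)) + C3*cos(4*log(a)*im(k)/(re(k)^2 + im(k)^2)))


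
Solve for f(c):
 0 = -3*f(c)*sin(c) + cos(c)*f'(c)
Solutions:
 f(c) = C1/cos(c)^3


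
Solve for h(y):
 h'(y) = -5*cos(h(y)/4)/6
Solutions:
 5*y/6 - 2*log(sin(h(y)/4) - 1) + 2*log(sin(h(y)/4) + 1) = C1


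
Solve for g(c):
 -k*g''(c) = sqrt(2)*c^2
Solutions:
 g(c) = C1 + C2*c - sqrt(2)*c^4/(12*k)


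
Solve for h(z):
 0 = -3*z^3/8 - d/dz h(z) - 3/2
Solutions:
 h(z) = C1 - 3*z^4/32 - 3*z/2


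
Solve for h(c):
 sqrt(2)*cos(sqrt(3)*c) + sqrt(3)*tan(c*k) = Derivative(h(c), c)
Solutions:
 h(c) = C1 + sqrt(3)*Piecewise((-log(cos(c*k))/k, Ne(k, 0)), (0, True)) + sqrt(6)*sin(sqrt(3)*c)/3


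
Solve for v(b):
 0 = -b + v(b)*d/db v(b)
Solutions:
 v(b) = -sqrt(C1 + b^2)
 v(b) = sqrt(C1 + b^2)


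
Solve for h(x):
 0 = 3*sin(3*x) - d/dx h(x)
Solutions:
 h(x) = C1 - cos(3*x)


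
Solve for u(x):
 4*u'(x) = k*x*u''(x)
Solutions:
 u(x) = C1 + x^(((re(k) + 4)*re(k) + im(k)^2)/(re(k)^2 + im(k)^2))*(C2*sin(4*log(x)*Abs(im(k))/(re(k)^2 + im(k)^2)) + C3*cos(4*log(x)*im(k)/(re(k)^2 + im(k)^2)))


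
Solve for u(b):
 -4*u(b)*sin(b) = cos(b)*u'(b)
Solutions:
 u(b) = C1*cos(b)^4


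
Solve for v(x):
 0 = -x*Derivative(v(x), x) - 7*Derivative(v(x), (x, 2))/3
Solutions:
 v(x) = C1 + C2*erf(sqrt(42)*x/14)


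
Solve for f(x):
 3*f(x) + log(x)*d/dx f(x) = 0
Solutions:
 f(x) = C1*exp(-3*li(x))


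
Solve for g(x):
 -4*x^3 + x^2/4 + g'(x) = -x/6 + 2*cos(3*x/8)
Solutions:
 g(x) = C1 + x^4 - x^3/12 - x^2/12 + 16*sin(3*x/8)/3


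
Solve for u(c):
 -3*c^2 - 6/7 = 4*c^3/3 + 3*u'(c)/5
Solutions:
 u(c) = C1 - 5*c^4/9 - 5*c^3/3 - 10*c/7


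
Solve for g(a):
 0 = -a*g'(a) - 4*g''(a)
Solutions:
 g(a) = C1 + C2*erf(sqrt(2)*a/4)


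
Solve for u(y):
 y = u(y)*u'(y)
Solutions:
 u(y) = -sqrt(C1 + y^2)
 u(y) = sqrt(C1 + y^2)


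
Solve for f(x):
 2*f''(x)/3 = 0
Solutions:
 f(x) = C1 + C2*x


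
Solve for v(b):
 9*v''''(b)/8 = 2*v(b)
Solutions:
 v(b) = C1*exp(-2*sqrt(3)*b/3) + C2*exp(2*sqrt(3)*b/3) + C3*sin(2*sqrt(3)*b/3) + C4*cos(2*sqrt(3)*b/3)


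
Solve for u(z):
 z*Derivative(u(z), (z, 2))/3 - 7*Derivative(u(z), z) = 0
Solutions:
 u(z) = C1 + C2*z^22


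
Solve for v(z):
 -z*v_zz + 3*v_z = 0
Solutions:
 v(z) = C1 + C2*z^4


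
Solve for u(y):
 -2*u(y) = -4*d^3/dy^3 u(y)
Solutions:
 u(y) = C3*exp(2^(2/3)*y/2) + (C1*sin(2^(2/3)*sqrt(3)*y/4) + C2*cos(2^(2/3)*sqrt(3)*y/4))*exp(-2^(2/3)*y/4)


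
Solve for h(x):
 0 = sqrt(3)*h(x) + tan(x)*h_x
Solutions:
 h(x) = C1/sin(x)^(sqrt(3))


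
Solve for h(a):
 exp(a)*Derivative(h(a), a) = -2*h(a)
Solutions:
 h(a) = C1*exp(2*exp(-a))


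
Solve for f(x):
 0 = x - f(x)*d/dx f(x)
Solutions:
 f(x) = -sqrt(C1 + x^2)
 f(x) = sqrt(C1 + x^2)


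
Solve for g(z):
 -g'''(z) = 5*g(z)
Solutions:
 g(z) = C3*exp(-5^(1/3)*z) + (C1*sin(sqrt(3)*5^(1/3)*z/2) + C2*cos(sqrt(3)*5^(1/3)*z/2))*exp(5^(1/3)*z/2)


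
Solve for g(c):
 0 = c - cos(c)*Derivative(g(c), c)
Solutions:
 g(c) = C1 + Integral(c/cos(c), c)


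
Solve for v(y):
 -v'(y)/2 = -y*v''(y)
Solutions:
 v(y) = C1 + C2*y^(3/2)


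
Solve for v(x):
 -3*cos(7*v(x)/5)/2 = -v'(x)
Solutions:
 -3*x/2 - 5*log(sin(7*v(x)/5) - 1)/14 + 5*log(sin(7*v(x)/5) + 1)/14 = C1


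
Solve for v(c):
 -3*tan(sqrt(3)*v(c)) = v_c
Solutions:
 v(c) = sqrt(3)*(pi - asin(C1*exp(-3*sqrt(3)*c)))/3
 v(c) = sqrt(3)*asin(C1*exp(-3*sqrt(3)*c))/3


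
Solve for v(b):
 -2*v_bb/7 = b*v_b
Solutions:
 v(b) = C1 + C2*erf(sqrt(7)*b/2)


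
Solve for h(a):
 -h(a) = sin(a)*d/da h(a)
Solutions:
 h(a) = C1*sqrt(cos(a) + 1)/sqrt(cos(a) - 1)


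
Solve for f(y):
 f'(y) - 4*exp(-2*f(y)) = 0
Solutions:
 f(y) = log(-sqrt(C1 + 8*y))
 f(y) = log(C1 + 8*y)/2


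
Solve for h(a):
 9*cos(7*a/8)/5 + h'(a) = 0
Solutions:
 h(a) = C1 - 72*sin(7*a/8)/35


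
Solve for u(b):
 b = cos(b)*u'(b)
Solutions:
 u(b) = C1 + Integral(b/cos(b), b)


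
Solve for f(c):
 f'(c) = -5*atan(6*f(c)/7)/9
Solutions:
 Integral(1/atan(6*_y/7), (_y, f(c))) = C1 - 5*c/9


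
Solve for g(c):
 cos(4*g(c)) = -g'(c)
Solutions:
 g(c) = -asin((C1 + exp(8*c))/(C1 - exp(8*c)))/4 + pi/4
 g(c) = asin((C1 + exp(8*c))/(C1 - exp(8*c)))/4


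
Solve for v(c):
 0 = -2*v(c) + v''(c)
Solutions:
 v(c) = C1*exp(-sqrt(2)*c) + C2*exp(sqrt(2)*c)
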